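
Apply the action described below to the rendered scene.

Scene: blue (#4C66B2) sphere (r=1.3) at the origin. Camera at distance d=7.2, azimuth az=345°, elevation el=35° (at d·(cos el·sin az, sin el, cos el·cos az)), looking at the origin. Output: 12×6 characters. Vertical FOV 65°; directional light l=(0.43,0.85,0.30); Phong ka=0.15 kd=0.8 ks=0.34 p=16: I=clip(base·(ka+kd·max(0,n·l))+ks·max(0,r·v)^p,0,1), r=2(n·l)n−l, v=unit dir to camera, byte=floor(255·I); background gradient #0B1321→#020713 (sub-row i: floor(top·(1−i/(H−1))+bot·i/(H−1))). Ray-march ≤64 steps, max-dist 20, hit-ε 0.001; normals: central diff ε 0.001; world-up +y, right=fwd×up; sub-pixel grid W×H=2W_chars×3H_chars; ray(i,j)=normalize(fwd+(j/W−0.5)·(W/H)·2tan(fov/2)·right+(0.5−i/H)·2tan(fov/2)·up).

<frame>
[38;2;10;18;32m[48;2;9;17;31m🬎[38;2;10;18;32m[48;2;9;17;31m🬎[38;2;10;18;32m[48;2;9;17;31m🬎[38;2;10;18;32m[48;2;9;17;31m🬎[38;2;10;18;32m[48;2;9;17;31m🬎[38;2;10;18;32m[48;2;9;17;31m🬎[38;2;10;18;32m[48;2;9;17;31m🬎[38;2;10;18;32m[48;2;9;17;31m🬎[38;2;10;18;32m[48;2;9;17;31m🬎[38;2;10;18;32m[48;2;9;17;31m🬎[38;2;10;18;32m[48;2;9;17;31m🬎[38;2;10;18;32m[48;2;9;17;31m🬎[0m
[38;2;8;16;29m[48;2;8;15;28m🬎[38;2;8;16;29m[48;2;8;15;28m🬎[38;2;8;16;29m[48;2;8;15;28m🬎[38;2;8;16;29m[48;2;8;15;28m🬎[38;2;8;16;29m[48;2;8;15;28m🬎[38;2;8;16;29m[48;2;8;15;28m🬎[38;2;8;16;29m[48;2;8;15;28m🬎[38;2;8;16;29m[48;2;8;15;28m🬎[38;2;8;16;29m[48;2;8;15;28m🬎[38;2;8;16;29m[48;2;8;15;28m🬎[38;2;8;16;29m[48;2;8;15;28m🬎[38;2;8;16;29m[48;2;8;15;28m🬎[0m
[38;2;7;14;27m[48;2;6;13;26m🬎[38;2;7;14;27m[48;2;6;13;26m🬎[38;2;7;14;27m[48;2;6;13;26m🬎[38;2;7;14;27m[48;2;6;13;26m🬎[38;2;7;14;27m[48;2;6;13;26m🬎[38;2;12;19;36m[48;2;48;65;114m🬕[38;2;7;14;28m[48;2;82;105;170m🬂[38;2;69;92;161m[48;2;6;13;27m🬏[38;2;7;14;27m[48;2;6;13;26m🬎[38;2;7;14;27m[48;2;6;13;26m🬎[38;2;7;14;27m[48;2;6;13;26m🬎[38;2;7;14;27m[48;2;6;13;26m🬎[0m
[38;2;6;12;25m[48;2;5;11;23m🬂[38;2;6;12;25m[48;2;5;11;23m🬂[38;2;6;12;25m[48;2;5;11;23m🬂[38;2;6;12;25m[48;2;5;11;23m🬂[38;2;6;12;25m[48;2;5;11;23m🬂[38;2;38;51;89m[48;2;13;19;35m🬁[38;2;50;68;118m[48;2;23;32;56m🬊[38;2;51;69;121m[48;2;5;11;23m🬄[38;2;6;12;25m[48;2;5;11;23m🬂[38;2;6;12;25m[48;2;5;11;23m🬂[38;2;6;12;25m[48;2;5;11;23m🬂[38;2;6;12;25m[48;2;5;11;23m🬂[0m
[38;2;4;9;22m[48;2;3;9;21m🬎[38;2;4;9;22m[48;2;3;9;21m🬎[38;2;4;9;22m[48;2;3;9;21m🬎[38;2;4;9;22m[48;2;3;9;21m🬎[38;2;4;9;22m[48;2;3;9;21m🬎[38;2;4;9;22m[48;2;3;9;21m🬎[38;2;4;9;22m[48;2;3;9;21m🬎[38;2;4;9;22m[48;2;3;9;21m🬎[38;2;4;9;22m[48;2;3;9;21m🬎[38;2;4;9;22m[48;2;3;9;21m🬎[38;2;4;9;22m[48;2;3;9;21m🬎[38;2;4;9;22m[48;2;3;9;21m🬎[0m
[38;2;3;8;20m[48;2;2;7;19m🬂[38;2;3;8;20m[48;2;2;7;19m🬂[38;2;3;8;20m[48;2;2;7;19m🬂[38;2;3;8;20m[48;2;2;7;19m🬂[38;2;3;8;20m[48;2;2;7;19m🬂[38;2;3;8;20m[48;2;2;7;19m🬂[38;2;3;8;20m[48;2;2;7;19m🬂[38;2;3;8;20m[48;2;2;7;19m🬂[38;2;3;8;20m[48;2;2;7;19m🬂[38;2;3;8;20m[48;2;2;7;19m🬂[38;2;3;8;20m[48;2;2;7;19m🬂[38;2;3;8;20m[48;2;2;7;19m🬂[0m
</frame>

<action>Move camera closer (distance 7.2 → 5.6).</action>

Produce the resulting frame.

<frame>
[38;2;10;18;32m[48;2;9;17;31m🬎[38;2;10;18;32m[48;2;9;17;31m🬎[38;2;10;18;32m[48;2;9;17;31m🬎[38;2;10;18;32m[48;2;9;17;31m🬎[38;2;10;18;32m[48;2;9;17;31m🬎[38;2;10;18;32m[48;2;9;17;31m🬎[38;2;10;18;32m[48;2;9;17;31m🬎[38;2;10;18;32m[48;2;9;17;31m🬎[38;2;10;18;32m[48;2;9;17;31m🬎[38;2;10;18;32m[48;2;9;17;31m🬎[38;2;10;18;32m[48;2;9;17;31m🬎[38;2;10;18;32m[48;2;9;17;31m🬎[0m
[38;2;8;16;29m[48;2;8;15;28m🬎[38;2;8;16;29m[48;2;8;15;28m🬎[38;2;8;16;29m[48;2;8;15;28m🬎[38;2;8;16;29m[48;2;8;15;28m🬎[38;2;8;16;29m[48;2;8;15;28m🬎[38;2;8;16;29m[48;2;8;15;28m🬎[38;2;8;16;29m[48;2;8;15;28m🬎[38;2;8;16;29m[48;2;8;15;28m🬎[38;2;8;16;29m[48;2;8;15;28m🬎[38;2;8;16;29m[48;2;8;15;28m🬎[38;2;8;16;29m[48;2;8;15;28m🬎[38;2;8;16;29m[48;2;8;15;28m🬎[0m
[38;2;7;14;27m[48;2;6;13;26m🬎[38;2;7;14;27m[48;2;6;13;26m🬎[38;2;7;14;27m[48;2;6;13;26m🬎[38;2;7;14;27m[48;2;6;13;26m🬎[38;2;6;13;27m[48;2;17;23;41m🬝[38;2;7;14;28m[48;2;46;62;109m🬀[38;2;68;90;154m[48;2;139;161;224m🬝[38;2;69;93;161m[48;2;7;14;27m🬱[38;2;7;14;27m[48;2;6;13;26m🬎[38;2;7;14;27m[48;2;6;13;26m🬎[38;2;7;14;27m[48;2;6;13;26m🬎[38;2;7;14;27m[48;2;6;13;26m🬎[0m
[38;2;6;12;25m[48;2;5;11;23m🬂[38;2;6;12;25m[48;2;5;11;23m🬂[38;2;6;12;25m[48;2;5;11;23m🬂[38;2;6;12;25m[48;2;5;11;23m🬂[38;2;11;15;27m[48;2;5;11;23m🬉[38;2;34;46;80m[48;2;16;21;38m🬊[38;2;51;68;119m[48;2;33;44;78m🬊[38;2;49;66;116m[48;2;5;11;23m🬝[38;2;6;12;25m[48;2;5;11;23m🬂[38;2;6;12;25m[48;2;5;11;23m🬂[38;2;6;12;25m[48;2;5;11;23m🬂[38;2;6;12;25m[48;2;5;11;23m🬂[0m
[38;2;4;9;22m[48;2;3;9;21m🬎[38;2;4;9;22m[48;2;3;9;21m🬎[38;2;4;9;22m[48;2;3;9;21m🬎[38;2;4;9;22m[48;2;3;9;21m🬎[38;2;4;9;22m[48;2;3;9;21m🬎[38;2;11;15;26m[48;2;3;9;21m🬁[38;2;11;15;26m[48;2;3;9;21m🬂[38;2;4;9;22m[48;2;3;9;21m🬎[38;2;4;9;22m[48;2;3;9;21m🬎[38;2;4;9;22m[48;2;3;9;21m🬎[38;2;4;9;22m[48;2;3;9;21m🬎[38;2;4;9;22m[48;2;3;9;21m🬎[0m
[38;2;3;8;20m[48;2;2;7;19m🬂[38;2;3;8;20m[48;2;2;7;19m🬂[38;2;3;8;20m[48;2;2;7;19m🬂[38;2;3;8;20m[48;2;2;7;19m🬂[38;2;3;8;20m[48;2;2;7;19m🬂[38;2;3;8;20m[48;2;2;7;19m🬂[38;2;3;8;20m[48;2;2;7;19m🬂[38;2;3;8;20m[48;2;2;7;19m🬂[38;2;3;8;20m[48;2;2;7;19m🬂[38;2;3;8;20m[48;2;2;7;19m🬂[38;2;3;8;20m[48;2;2;7;19m🬂[38;2;3;8;20m[48;2;2;7;19m🬂[0m
</frame>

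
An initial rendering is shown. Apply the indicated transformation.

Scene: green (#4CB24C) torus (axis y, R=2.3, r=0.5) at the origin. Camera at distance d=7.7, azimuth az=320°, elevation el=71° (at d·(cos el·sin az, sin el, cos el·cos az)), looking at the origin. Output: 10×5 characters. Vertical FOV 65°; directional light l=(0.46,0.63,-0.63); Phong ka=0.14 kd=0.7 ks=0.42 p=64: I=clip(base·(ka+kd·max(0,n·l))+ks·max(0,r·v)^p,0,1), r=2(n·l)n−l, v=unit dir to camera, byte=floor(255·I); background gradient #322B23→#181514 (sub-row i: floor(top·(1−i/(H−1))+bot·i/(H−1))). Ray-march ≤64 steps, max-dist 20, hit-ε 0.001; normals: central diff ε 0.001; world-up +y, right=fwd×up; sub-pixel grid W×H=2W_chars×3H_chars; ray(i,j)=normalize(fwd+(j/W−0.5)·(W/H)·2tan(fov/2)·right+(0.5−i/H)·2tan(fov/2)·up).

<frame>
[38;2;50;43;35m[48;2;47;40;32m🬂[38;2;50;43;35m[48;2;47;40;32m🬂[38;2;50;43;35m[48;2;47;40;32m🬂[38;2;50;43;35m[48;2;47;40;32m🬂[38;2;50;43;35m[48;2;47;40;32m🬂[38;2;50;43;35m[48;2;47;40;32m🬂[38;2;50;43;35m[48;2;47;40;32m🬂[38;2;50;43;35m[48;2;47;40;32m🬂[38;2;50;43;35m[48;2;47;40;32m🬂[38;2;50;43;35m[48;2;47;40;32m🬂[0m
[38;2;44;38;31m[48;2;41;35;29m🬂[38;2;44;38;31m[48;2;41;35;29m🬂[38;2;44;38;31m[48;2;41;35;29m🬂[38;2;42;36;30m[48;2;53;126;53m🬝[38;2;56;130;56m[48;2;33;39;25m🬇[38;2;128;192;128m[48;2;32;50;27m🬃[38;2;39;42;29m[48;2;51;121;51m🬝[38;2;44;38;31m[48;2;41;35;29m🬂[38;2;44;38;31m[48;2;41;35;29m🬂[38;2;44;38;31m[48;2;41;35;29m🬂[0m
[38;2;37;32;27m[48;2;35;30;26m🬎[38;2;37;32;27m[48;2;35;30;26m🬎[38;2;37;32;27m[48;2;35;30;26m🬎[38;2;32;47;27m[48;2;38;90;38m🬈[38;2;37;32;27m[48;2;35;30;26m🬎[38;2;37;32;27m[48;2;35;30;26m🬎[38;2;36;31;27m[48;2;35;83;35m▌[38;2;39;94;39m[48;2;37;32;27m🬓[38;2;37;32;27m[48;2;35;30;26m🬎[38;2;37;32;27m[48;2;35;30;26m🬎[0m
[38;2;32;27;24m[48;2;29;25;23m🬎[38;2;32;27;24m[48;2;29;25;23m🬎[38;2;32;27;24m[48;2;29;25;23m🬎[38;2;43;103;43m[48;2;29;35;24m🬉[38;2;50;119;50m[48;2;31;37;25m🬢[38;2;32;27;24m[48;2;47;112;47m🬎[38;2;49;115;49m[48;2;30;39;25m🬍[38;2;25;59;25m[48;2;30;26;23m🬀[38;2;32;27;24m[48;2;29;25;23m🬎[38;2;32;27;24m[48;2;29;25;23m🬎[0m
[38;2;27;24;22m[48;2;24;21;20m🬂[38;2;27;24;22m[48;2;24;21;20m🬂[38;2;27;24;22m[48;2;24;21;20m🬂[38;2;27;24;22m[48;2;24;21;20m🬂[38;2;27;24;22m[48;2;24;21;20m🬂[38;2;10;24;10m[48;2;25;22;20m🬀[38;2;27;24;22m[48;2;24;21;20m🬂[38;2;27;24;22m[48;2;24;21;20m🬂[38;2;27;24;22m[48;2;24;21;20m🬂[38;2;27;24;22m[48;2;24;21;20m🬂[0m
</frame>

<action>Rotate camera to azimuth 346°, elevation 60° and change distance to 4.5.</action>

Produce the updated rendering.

<frame>
[38;2;50;43;35m[48;2;47;40;32m🬂[38;2;50;43;35m[48;2;47;40;32m🬂[38;2;50;43;35m[48;2;47;40;32m🬂[38;2;50;43;35m[48;2;47;40;32m🬂[38;2;50;43;35m[48;2;47;40;32m🬂[38;2;50;43;35m[48;2;47;40;32m🬂[38;2;50;43;35m[48;2;47;40;32m🬂[38;2;50;43;35m[48;2;47;40;32m🬂[38;2;50;43;35m[48;2;47;40;32m🬂[38;2;50;43;35m[48;2;47;40;32m🬂[0m
[38;2;44;38;31m[48;2;41;35;29m🬂[38;2;44;38;31m[48;2;41;35;29m🬂[38;2;43;37;30m[48;2;42;99;42m🬆[38;2;41;96;41m[48;2;24;42;21m🬅[38;2;28;66;28m[48;2;25;29;19m🬂[38;2;12;30;12m[48;2;33;39;26m🬌[38;2;130;191;130m[48;2;19;35;17m🬁[38;2;52;122;52m[48;2;31;47;26m🬇[38;2;50;117;50m[48;2;42;36;30m🬏[38;2;44;38;31m[48;2;41;35;29m🬂[0m
[38;2;37;32;27m[48;2;35;30;26m🬎[38;2;37;32;27m[48;2;41;96;41m🬕[38;2;43;99;43m[48;2;97;166;97m🬬[38;2;10;24;10m[48;2;36;31;26m🬀[38;2;37;32;27m[48;2;35;30;26m🬎[38;2;37;32;27m[48;2;35;30;26m🬎[38;2;37;32;27m[48;2;35;30;26m🬎[38;2;11;27;11m[48;2;36;31;26m🬨[38;2;38;33;28m[48;2;39;93;39m🬁[38;2;37;32;27m[48;2;35;30;26m🬎[0m
[38;2;32;27;24m[48;2;29;25;23m🬎[38;2;36;87;36m[48;2;31;26;24m▐[38;2;132;208;132m[48;2;53;124;53m🬟[38;2;59;140;59m[48;2;31;27;24m🬏[38;2;32;27;24m[48;2;29;25;23m🬎[38;2;32;27;24m[48;2;29;25;23m🬎[38;2;32;27;24m[48;2;29;25;23m🬎[38;2;28;36;23m[48;2;41;98;41m🬆[38;2;44;103;44m[48;2;39;92;39m🬜[38;2;32;27;24m[48;2;29;25;23m🬎[0m
[38;2;27;24;22m[48;2;24;21;20m🬂[38;2;16;38;16m[48;2;25;22;20m🬁[38;2;43;101;43m[48;2;18;42;18m🬊[38;2;67;149;67m[48;2;42;99;42m🬊[38;2;27;24;22m[48;2;55;130;55m🬂[38;2;27;24;22m[48;2;55;130;55m🬂[38;2;27;24;22m[48;2;50;118;50m🬀[38;2;47;110;47m[48;2;32;76;32m🬎[38;2;34;80;34m[48;2;20;23;17m🬆[38;2;27;24;22m[48;2;24;21;20m🬂[0m
</frame>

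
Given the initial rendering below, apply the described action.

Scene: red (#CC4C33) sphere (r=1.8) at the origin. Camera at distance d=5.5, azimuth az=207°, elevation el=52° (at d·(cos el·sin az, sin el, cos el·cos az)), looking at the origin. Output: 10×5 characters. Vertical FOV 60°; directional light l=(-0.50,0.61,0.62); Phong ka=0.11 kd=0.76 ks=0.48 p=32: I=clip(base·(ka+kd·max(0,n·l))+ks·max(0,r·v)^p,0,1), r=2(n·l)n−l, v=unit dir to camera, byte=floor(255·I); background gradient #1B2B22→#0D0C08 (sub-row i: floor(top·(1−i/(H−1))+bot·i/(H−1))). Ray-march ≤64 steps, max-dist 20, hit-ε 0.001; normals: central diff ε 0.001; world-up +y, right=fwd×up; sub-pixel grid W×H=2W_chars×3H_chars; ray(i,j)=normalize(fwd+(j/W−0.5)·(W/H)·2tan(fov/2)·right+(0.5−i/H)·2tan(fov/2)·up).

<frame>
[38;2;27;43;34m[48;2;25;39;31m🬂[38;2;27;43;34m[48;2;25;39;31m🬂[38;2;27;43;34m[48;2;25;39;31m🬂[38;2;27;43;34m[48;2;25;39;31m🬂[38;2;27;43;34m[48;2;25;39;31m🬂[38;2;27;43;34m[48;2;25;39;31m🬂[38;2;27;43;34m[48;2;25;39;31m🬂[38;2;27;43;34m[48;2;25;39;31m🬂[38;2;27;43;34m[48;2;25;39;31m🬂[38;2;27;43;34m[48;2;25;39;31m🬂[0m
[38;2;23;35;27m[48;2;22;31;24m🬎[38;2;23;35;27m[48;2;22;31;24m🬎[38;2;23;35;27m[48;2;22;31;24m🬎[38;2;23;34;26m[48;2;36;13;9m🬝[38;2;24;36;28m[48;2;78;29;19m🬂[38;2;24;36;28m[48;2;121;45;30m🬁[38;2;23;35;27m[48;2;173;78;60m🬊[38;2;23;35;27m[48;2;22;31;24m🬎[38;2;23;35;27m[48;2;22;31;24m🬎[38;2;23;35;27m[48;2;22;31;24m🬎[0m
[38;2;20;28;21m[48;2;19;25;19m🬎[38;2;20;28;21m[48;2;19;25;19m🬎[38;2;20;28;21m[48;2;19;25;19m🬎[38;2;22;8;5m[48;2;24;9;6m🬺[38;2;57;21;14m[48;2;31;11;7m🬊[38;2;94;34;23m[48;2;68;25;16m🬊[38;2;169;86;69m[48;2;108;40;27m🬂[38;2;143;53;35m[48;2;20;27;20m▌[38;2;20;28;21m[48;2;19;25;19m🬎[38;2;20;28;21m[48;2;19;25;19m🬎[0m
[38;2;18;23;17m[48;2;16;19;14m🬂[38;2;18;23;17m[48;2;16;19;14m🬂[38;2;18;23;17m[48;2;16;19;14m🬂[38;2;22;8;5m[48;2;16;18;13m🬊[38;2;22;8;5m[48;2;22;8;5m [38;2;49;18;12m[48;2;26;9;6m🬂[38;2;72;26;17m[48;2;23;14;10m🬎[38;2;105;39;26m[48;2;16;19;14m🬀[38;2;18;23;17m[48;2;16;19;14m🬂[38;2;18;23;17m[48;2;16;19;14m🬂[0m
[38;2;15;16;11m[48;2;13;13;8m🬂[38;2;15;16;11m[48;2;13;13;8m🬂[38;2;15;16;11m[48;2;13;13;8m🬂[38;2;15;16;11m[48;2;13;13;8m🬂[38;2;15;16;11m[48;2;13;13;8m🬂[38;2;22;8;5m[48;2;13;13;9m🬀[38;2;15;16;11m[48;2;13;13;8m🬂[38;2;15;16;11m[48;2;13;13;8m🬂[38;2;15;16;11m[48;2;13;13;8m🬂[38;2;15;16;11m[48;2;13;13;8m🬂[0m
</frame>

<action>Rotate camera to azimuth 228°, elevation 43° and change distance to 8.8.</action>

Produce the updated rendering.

<frame>
[38;2;27;43;34m[48;2;25;39;31m🬂[38;2;27;43;34m[48;2;25;39;31m🬂[38;2;27;43;34m[48;2;25;39;31m🬂[38;2;27;43;34m[48;2;25;39;31m🬂[38;2;27;43;34m[48;2;25;39;31m🬂[38;2;27;43;34m[48;2;25;39;31m🬂[38;2;27;43;34m[48;2;25;39;31m🬂[38;2;27;43;34m[48;2;25;39;31m🬂[38;2;27;43;34m[48;2;25;39;31m🬂[38;2;27;43;34m[48;2;25;39;31m🬂[0m
[38;2;23;35;27m[48;2;22;31;24m🬎[38;2;23;35;27m[48;2;22;31;24m🬎[38;2;23;35;27m[48;2;22;31;24m🬎[38;2;23;35;27m[48;2;22;31;24m🬎[38;2;23;34;26m[48;2;63;23;15m🬝[38;2;23;35;27m[48;2;132;49;33m🬎[38;2;23;35;27m[48;2;22;31;24m🬎[38;2;23;35;27m[48;2;22;31;24m🬎[38;2;23;35;27m[48;2;22;31;24m🬎[38;2;23;35;27m[48;2;22;31;24m🬎[0m
[38;2;20;28;21m[48;2;19;25;19m🬎[38;2;20;28;21m[48;2;19;25;19m🬎[38;2;20;28;21m[48;2;19;25;19m🬎[38;2;20;28;21m[48;2;19;25;19m🬎[38;2;23;8;5m[48;2;59;22;14m🬲[38;2;142;57;40m[48;2;93;34;23m🬉[38;2;155;58;39m[48;2;20;27;20m▌[38;2;20;28;21m[48;2;19;25;19m🬎[38;2;20;28;21m[48;2;19;25;19m🬎[38;2;20;28;21m[48;2;19;25;19m🬎[0m
[38;2;18;23;17m[48;2;16;19;14m🬂[38;2;18;23;17m[48;2;16;19;14m🬂[38;2;18;23;17m[48;2;16;19;14m🬂[38;2;18;23;17m[48;2;16;19;14m🬂[38;2;22;8;5m[48;2;16;18;13m🬊[38;2;75;28;18m[48;2;23;13;9m🬁[38;2;100;37;25m[48;2;16;19;14m🬀[38;2;18;23;17m[48;2;16;19;14m🬂[38;2;18;23;17m[48;2;16;19;14m🬂[38;2;18;23;17m[48;2;16;19;14m🬂[0m
[38;2;15;16;11m[48;2;13;13;8m🬂[38;2;15;16;11m[48;2;13;13;8m🬂[38;2;15;16;11m[48;2;13;13;8m🬂[38;2;15;16;11m[48;2;13;13;8m🬂[38;2;15;16;11m[48;2;13;13;8m🬂[38;2;15;16;11m[48;2;13;13;8m🬂[38;2;15;16;11m[48;2;13;13;8m🬂[38;2;15;16;11m[48;2;13;13;8m🬂[38;2;15;16;11m[48;2;13;13;8m🬂[38;2;15;16;11m[48;2;13;13;8m🬂[0m
</frame>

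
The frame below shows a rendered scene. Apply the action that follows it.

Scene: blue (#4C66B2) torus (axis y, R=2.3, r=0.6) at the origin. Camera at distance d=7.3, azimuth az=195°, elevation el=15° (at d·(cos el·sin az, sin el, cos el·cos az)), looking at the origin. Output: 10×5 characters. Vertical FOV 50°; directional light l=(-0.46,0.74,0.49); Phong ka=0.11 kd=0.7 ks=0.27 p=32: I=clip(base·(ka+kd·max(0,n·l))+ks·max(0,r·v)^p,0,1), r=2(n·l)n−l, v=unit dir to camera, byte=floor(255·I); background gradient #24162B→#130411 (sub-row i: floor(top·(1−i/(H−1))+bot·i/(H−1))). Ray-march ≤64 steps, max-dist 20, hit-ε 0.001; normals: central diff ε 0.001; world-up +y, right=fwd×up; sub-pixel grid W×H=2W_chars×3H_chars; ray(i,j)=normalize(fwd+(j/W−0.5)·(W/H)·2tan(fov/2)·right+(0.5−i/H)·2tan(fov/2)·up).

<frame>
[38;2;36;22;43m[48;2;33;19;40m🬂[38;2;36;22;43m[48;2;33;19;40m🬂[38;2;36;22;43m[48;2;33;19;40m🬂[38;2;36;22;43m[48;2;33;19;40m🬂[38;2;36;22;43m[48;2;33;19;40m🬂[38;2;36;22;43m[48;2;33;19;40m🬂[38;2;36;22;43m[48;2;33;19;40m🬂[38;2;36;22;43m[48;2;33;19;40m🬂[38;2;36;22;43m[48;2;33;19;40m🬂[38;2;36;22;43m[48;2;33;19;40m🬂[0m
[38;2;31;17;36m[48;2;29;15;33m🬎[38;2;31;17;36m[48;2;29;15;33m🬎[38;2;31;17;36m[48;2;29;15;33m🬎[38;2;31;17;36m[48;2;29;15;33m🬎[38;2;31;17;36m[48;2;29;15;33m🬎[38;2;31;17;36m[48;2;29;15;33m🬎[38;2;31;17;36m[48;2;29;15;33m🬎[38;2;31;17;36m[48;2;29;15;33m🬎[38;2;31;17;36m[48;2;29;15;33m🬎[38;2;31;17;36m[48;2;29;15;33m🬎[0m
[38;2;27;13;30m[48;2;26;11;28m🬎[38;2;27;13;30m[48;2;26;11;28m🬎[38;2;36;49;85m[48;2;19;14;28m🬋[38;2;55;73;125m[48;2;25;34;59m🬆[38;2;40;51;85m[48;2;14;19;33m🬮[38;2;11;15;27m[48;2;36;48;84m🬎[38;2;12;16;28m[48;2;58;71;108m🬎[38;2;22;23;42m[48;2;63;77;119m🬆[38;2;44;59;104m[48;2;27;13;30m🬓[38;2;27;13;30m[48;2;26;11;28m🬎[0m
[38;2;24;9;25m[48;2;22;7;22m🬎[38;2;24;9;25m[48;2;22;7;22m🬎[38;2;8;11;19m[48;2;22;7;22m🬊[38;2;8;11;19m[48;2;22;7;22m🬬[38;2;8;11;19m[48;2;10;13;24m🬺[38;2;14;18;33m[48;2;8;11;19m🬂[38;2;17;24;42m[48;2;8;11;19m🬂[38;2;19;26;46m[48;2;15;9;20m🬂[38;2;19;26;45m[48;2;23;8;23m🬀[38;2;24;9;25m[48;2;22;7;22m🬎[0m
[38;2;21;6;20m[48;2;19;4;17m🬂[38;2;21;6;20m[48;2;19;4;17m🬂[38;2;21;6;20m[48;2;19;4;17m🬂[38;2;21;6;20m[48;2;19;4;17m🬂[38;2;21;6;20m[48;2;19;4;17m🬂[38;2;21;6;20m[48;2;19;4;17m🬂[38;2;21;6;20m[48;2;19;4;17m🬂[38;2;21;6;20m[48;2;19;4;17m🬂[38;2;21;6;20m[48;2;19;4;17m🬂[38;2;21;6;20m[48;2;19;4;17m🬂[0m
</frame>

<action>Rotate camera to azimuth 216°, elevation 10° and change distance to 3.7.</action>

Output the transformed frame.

<frame>
[38;2;36;22;43m[48;2;33;19;40m🬂[38;2;36;22;43m[48;2;33;19;40m🬂[38;2;36;22;43m[48;2;33;19;40m🬂[38;2;36;22;43m[48;2;33;19;40m🬂[38;2;36;22;43m[48;2;33;19;40m🬂[38;2;36;22;43m[48;2;33;19;40m🬂[38;2;36;22;43m[48;2;33;19;40m🬂[38;2;36;22;43m[48;2;33;19;40m🬂[38;2;36;22;43m[48;2;33;19;40m🬂[38;2;36;22;43m[48;2;33;19;40m🬂[0m
[38;2;31;17;36m[48;2;29;15;33m🬎[38;2;31;17;36m[48;2;56;75;132m🬎[38;2;31;17;36m[48;2;54;72;126m🬎[38;2;31;17;36m[48;2;49;66;116m🬎[38;2;31;17;36m[48;2;43;59;103m🬎[38;2;31;17;36m[48;2;37;51;89m🬎[38;2;31;17;36m[48;2;33;44;78m🬎[38;2;31;17;36m[48;2;30;40;72m🬎[38;2;31;17;36m[48;2;30;40;71m🬎[38;2;31;42;74m[48;2;31;16;35m🬏[0m
[38;2;37;49;87m[48;2;28;38;68m🬂[38;2;38;51;89m[48;2;30;40;71m🬂[38;2;37;50;88m[48;2;31;41;72m🬊[38;2;40;54;94m[48;2;32;44;77m🬂[38;2;41;55;96m[48;2;34;45;80m🬂[38;2;41;56;98m[48;2;35;47;82m🬂[38;2;41;55;96m[48;2;35;47;83m🬊[38;2;44;58;100m[48;2;40;52;88m🬎[38;2;47;61;103m[48;2;66;80;119m🬒[38;2;45;61;106m[48;2;86;99;138m🬂[0m
[38;2;21;29;50m[48;2;15;21;38m🬊[38;2;23;31;54m[48;2;17;24;42m🬊[38;2;24;33;58m[48;2;19;26;46m🬊[38;2;26;35;61m[48;2;20;28;49m🬊[38;2;27;36;64m[48;2;22;30;52m🬊[38;2;28;38;66m[48;2;23;31;55m🬊[38;2;29;39;69m[48;2;24;33;58m🬊[38;2;30;41;71m[48;2;25;34;60m🬊[38;2;35;46;78m[48;2;27;36;64m🬂[38;2;40;52;85m[48;2;28;38;66m🬂[0m
[38;2;11;15;27m[48;2;8;11;19m🬂[38;2;13;18;32m[48;2;8;12;21m🬂[38;2;14;19;33m[48;2;9;12;22m🬊[38;2;15;21;36m[48;2;10;14;26m🬊[38;2;16;22;40m[48;2;12;16;29m🬊[38;2;18;24;43m[48;2;13;18;32m🬊[38;2;19;26;45m[48;2;14;19;35m🬊[38;2;20;27;48m[48;2;15;21;37m🬊[38;2;21;28;50m[48;2;16;22;39m🬊[38;2;22;29;52m[48;2;17;23;41m🬊[0m
</frame>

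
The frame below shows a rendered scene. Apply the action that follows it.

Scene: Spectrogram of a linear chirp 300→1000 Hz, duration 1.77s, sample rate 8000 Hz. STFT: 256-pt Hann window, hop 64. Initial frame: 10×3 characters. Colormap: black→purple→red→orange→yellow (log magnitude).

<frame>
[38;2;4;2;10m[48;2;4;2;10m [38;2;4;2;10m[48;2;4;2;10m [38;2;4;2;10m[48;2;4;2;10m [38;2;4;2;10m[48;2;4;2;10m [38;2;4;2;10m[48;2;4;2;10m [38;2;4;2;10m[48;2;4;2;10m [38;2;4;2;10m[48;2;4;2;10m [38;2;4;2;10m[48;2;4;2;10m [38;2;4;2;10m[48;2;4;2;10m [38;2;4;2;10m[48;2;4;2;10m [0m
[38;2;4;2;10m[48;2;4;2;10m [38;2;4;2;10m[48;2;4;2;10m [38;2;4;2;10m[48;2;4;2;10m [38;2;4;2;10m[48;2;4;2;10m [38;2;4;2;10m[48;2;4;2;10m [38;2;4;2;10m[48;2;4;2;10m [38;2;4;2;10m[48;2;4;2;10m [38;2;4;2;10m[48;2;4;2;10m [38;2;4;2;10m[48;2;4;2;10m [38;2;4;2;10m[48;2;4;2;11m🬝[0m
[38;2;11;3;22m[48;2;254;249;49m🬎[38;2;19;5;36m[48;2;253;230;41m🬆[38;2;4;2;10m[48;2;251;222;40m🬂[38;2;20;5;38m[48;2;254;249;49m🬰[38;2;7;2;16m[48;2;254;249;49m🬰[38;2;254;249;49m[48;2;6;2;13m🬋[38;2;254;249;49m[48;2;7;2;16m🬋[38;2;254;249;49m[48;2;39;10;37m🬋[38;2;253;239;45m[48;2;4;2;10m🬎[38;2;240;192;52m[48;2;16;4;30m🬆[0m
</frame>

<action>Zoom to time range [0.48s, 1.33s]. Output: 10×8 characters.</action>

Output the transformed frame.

<frame>
[38;2;4;2;10m[48;2;4;2;10m [38;2;4;2;10m[48;2;4;2;10m [38;2;4;2;10m[48;2;4;2;10m [38;2;4;2;10m[48;2;4;2;10m [38;2;4;2;10m[48;2;4;2;10m [38;2;4;2;10m[48;2;4;2;10m [38;2;4;2;10m[48;2;4;2;10m [38;2;4;2;10m[48;2;4;2;10m [38;2;4;2;10m[48;2;4;2;10m [38;2;4;2;10m[48;2;4;2;10m [0m
[38;2;4;2;10m[48;2;4;2;10m [38;2;4;2;10m[48;2;4;2;10m [38;2;4;2;10m[48;2;4;2;10m [38;2;4;2;10m[48;2;4;2;10m [38;2;4;2;10m[48;2;4;2;10m [38;2;4;2;10m[48;2;4;2;10m [38;2;4;2;10m[48;2;4;2;10m [38;2;4;2;10m[48;2;4;2;10m [38;2;4;2;10m[48;2;4;2;10m [38;2;4;2;10m[48;2;4;2;10m [0m
[38;2;4;2;10m[48;2;4;2;10m [38;2;4;2;10m[48;2;4;2;10m [38;2;4;2;10m[48;2;4;2;10m [38;2;4;2;10m[48;2;4;2;10m [38;2;4;2;10m[48;2;4;2;10m [38;2;4;2;10m[48;2;4;2;10m [38;2;4;2;10m[48;2;4;2;10m [38;2;4;2;10m[48;2;4;2;10m [38;2;4;2;10m[48;2;4;2;10m [38;2;4;2;10m[48;2;4;2;10m [0m
[38;2;4;2;10m[48;2;4;2;10m [38;2;4;2;10m[48;2;4;2;10m [38;2;4;2;10m[48;2;4;2;10m [38;2;4;2;10m[48;2;4;2;10m [38;2;4;2;10m[48;2;4;2;10m [38;2;4;2;10m[48;2;4;2;10m [38;2;4;2;10m[48;2;4;2;10m [38;2;4;2;10m[48;2;4;2;10m [38;2;4;2;10m[48;2;4;2;10m [38;2;4;2;10m[48;2;4;2;10m [0m
[38;2;4;2;10m[48;2;4;2;10m [38;2;4;2;10m[48;2;4;2;10m [38;2;4;2;10m[48;2;4;2;10m [38;2;4;2;10m[48;2;4;2;10m [38;2;4;2;10m[48;2;4;2;10m [38;2;4;2;10m[48;2;4;2;10m [38;2;4;2;10m[48;2;4;2;10m [38;2;4;2;10m[48;2;4;2;10m [38;2;4;2;10m[48;2;4;2;10m [38;2;4;2;10m[48;2;4;2;10m [0m
[38;2;4;2;10m[48;2;4;2;10m [38;2;4;2;10m[48;2;4;2;10m [38;2;4;2;10m[48;2;4;2;10m [38;2;4;2;10m[48;2;4;2;10m [38;2;4;2;10m[48;2;4;2;11m🬝[38;2;4;2;10m[48;2;4;2;11m🬎[38;2;4;2;10m[48;2;5;2;11m🬎[38;2;4;2;10m[48;2;5;2;12m🬎[38;2;4;2;10m[48;2;6;2;13m🬎[38;2;4;2;10m[48;2;7;2;15m🬎[0m
[38;2;6;2;14m[48;2;254;248;48m🬎[38;2;8;2;17m[48;2;254;248;49m🬎[38;2;13;3;25m[48;2;254;248;49m🬎[38;2;25;6;45m[48;2;254;248;49m🬎[38;2;66;17;36m[48;2;253;225;39m🬆[38;2;9;3;18m[48;2;254;240;45m🬂[38;2;13;4;26m[48;2;242;188;45m🬂[38;2;35;8;63m[48;2;254;249;49m🬰[38;2;254;249;49m[48;2;36;8;63m🬋[38;2;245;197;45m[48;2;13;3;25m🬎[0m
[38;2;243;161;31m[48;2;5;2;12m🬂[38;2;58;13;89m[48;2;4;2;11m🬂[38;2;23;6;42m[48;2;4;2;11m🬂[38;2;13;3;25m[48;2;4;2;10m🬂[38;2;9;3;18m[48;2;4;2;10m🬂[38;2;7;2;15m[48;2;4;2;10m🬂[38;2;6;2;13m[48;2;4;2;10m🬂[38;2;5;2;12m[48;2;4;2;10m🬂[38;2;5;2;11m[48;2;4;2;10m🬂[38;2;4;2;11m[48;2;4;2;10m🬂[0m
</frame>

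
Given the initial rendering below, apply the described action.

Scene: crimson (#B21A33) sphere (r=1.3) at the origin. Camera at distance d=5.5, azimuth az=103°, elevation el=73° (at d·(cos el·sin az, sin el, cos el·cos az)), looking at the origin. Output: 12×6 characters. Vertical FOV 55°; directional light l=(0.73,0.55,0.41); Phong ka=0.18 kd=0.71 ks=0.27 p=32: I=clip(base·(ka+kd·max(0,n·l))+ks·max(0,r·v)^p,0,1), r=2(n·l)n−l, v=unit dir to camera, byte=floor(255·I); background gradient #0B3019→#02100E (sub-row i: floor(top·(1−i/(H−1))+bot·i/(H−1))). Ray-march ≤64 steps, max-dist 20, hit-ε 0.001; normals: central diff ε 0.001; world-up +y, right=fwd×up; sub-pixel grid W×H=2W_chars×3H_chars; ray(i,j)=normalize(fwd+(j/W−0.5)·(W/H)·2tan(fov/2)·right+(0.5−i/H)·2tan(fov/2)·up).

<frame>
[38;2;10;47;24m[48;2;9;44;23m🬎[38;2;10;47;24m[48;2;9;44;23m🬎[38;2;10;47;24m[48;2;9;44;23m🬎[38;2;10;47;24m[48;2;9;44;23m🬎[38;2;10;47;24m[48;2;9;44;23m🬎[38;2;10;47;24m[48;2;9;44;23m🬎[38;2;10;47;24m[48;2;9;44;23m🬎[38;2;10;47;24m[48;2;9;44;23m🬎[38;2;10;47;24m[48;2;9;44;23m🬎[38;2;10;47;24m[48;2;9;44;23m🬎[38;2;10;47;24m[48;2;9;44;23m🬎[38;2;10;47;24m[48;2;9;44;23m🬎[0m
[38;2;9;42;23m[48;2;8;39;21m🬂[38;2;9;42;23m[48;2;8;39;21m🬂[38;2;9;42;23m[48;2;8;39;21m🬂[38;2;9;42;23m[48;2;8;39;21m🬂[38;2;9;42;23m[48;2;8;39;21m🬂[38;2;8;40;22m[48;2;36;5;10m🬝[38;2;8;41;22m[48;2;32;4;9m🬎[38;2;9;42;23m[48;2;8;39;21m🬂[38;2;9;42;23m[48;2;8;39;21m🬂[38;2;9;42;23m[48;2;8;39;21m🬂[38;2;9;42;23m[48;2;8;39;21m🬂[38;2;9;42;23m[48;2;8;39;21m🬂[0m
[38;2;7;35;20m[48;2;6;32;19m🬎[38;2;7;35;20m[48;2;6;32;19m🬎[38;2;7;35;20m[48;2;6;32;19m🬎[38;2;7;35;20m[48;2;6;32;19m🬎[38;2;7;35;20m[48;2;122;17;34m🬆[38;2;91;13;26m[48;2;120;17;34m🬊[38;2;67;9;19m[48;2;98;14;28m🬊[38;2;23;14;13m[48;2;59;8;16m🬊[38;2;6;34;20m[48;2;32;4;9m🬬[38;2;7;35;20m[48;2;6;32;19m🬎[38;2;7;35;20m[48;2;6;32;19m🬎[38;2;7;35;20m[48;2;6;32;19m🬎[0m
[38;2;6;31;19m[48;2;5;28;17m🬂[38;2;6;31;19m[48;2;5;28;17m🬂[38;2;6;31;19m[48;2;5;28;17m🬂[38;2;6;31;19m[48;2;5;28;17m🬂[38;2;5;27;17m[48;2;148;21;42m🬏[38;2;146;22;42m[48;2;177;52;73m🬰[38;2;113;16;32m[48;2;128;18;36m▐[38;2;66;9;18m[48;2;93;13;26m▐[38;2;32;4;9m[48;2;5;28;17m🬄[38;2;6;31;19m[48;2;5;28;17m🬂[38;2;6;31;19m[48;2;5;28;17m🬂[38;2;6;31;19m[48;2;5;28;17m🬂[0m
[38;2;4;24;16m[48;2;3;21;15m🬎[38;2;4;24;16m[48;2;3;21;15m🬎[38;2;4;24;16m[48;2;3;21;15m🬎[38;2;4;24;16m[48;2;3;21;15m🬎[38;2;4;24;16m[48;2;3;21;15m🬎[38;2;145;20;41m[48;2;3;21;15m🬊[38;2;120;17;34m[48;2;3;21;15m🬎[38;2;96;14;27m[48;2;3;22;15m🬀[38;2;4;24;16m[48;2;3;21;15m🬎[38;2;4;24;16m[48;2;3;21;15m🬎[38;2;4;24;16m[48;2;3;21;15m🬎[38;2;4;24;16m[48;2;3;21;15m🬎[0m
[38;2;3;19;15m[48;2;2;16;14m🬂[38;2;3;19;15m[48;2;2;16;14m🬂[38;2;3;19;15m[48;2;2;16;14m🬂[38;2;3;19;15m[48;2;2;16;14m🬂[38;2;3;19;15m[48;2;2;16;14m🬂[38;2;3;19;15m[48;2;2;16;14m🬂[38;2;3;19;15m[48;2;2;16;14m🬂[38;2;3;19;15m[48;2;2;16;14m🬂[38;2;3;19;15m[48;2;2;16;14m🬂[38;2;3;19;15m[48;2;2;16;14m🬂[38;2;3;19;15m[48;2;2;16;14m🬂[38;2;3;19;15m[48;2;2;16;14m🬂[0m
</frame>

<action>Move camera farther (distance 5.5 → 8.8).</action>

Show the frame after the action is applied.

<frame>
[38;2;10;47;24m[48;2;9;44;23m🬎[38;2;10;47;24m[48;2;9;44;23m🬎[38;2;10;47;24m[48;2;9;44;23m🬎[38;2;10;47;24m[48;2;9;44;23m🬎[38;2;10;47;24m[48;2;9;44;23m🬎[38;2;10;47;24m[48;2;9;44;23m🬎[38;2;10;47;24m[48;2;9;44;23m🬎[38;2;10;47;24m[48;2;9;44;23m🬎[38;2;10;47;24m[48;2;9;44;23m🬎[38;2;10;47;24m[48;2;9;44;23m🬎[38;2;10;47;24m[48;2;9;44;23m🬎[38;2;10;47;24m[48;2;9;44;23m🬎[0m
[38;2;9;42;23m[48;2;8;39;21m🬂[38;2;9;42;23m[48;2;8;39;21m🬂[38;2;9;42;23m[48;2;8;39;21m🬂[38;2;9;42;23m[48;2;8;39;21m🬂[38;2;9;42;23m[48;2;8;39;21m🬂[38;2;9;42;23m[48;2;8;39;21m🬂[38;2;9;42;23m[48;2;8;39;21m🬂[38;2;9;42;23m[48;2;8;39;21m🬂[38;2;9;42;23m[48;2;8;39;21m🬂[38;2;9;42;23m[48;2;8;39;21m🬂[38;2;9;42;23m[48;2;8;39;21m🬂[38;2;9;42;23m[48;2;8;39;21m🬂[0m
[38;2;7;35;20m[48;2;6;32;19m🬎[38;2;7;35;20m[48;2;6;32;19m🬎[38;2;7;35;20m[48;2;6;32;19m🬎[38;2;7;35;20m[48;2;6;32;19m🬎[38;2;7;35;20m[48;2;6;32;19m🬎[38;2;7;35;20m[48;2;101;14;28m🬆[38;2;15;25;17m[48;2;73;10;21m🬊[38;2;6;34;20m[48;2;32;4;9m🬬[38;2;7;35;20m[48;2;6;32;19m🬎[38;2;7;35;20m[48;2;6;32;19m🬎[38;2;7;35;20m[48;2;6;32;19m🬎[38;2;7;35;20m[48;2;6;32;19m🬎[0m
[38;2;6;31;19m[48;2;5;28;17m🬂[38;2;6;31;19m[48;2;5;28;17m🬂[38;2;6;31;19m[48;2;5;28;17m🬂[38;2;6;31;19m[48;2;5;28;17m🬂[38;2;6;31;19m[48;2;5;28;17m🬂[38;2;152;24;45m[48;2;5;27;17m🬬[38;2;98;14;27m[48;2;129;18;36m▐[38;2;5;28;17m[48;2;49;6;14m🬷[38;2;6;31;19m[48;2;5;28;17m🬂[38;2;6;31;19m[48;2;5;28;17m🬂[38;2;6;31;19m[48;2;5;28;17m🬂[38;2;6;31;19m[48;2;5;28;17m🬂[0m
[38;2;4;24;16m[48;2;3;21;15m🬎[38;2;4;24;16m[48;2;3;21;15m🬎[38;2;4;24;16m[48;2;3;21;15m🬎[38;2;4;24;16m[48;2;3;21;15m🬎[38;2;4;24;16m[48;2;3;21;15m🬎[38;2;4;24;16m[48;2;3;21;15m🬎[38;2;4;24;16m[48;2;3;21;15m🬎[38;2;4;24;16m[48;2;3;21;15m🬎[38;2;4;24;16m[48;2;3;21;15m🬎[38;2;4;24;16m[48;2;3;21;15m🬎[38;2;4;24;16m[48;2;3;21;15m🬎[38;2;4;24;16m[48;2;3;21;15m🬎[0m
[38;2;3;19;15m[48;2;2;16;14m🬂[38;2;3;19;15m[48;2;2;16;14m🬂[38;2;3;19;15m[48;2;2;16;14m🬂[38;2;3;19;15m[48;2;2;16;14m🬂[38;2;3;19;15m[48;2;2;16;14m🬂[38;2;3;19;15m[48;2;2;16;14m🬂[38;2;3;19;15m[48;2;2;16;14m🬂[38;2;3;19;15m[48;2;2;16;14m🬂[38;2;3;19;15m[48;2;2;16;14m🬂[38;2;3;19;15m[48;2;2;16;14m🬂[38;2;3;19;15m[48;2;2;16;14m🬂[38;2;3;19;15m[48;2;2;16;14m🬂[0m
</frame>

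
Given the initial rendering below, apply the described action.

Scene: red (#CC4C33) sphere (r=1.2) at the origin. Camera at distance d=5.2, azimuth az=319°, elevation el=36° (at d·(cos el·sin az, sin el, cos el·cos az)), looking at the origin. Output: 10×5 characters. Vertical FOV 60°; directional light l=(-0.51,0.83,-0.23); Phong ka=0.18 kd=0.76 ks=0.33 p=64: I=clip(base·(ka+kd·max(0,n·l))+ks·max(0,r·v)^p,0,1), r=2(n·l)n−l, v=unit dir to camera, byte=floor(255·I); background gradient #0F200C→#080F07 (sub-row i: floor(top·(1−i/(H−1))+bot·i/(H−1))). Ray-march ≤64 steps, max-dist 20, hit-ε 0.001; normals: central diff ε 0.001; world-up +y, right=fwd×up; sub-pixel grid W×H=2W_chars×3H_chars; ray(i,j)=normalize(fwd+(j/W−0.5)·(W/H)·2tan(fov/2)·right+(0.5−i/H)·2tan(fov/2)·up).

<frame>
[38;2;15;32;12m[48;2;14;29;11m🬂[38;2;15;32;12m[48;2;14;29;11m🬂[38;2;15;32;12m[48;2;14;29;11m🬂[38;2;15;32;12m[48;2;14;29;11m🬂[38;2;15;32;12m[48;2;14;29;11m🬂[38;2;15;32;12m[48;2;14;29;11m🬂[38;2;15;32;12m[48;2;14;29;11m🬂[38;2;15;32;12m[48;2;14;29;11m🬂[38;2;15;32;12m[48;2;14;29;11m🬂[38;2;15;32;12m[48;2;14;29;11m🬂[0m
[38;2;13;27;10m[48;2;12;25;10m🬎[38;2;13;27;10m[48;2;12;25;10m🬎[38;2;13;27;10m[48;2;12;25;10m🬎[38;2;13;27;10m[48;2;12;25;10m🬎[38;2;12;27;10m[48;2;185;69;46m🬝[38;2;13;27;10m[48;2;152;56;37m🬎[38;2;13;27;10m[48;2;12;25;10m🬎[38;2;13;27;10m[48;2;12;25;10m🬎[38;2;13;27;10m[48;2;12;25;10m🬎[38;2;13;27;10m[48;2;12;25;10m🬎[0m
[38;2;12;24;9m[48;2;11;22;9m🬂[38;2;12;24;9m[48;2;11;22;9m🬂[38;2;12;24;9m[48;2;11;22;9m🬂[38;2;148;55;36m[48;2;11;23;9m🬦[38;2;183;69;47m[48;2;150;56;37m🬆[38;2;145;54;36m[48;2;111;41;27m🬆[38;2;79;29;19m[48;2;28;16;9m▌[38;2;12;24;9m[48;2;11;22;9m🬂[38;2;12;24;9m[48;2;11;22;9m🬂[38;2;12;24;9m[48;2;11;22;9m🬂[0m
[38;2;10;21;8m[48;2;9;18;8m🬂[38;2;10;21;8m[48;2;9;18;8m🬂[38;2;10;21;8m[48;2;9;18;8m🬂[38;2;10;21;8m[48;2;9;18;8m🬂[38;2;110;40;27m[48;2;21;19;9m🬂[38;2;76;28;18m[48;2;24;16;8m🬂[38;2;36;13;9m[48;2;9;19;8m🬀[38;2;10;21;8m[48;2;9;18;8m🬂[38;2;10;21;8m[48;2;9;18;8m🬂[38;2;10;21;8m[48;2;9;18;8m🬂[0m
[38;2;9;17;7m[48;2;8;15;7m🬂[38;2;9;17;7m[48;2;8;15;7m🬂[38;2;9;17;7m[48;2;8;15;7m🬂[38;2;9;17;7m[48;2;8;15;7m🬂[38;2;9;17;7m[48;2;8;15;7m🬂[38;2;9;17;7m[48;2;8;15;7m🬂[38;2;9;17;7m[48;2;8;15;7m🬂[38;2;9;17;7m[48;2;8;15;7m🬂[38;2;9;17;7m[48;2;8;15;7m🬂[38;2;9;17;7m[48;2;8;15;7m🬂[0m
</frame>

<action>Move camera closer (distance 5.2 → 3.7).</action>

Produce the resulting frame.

<frame>
[38;2;15;32;12m[48;2;14;29;11m🬂[38;2;15;32;12m[48;2;14;29;11m🬂[38;2;15;32;12m[48;2;14;29;11m🬂[38;2;15;32;12m[48;2;14;29;11m🬂[38;2;15;32;12m[48;2;14;29;11m🬂[38;2;15;32;12m[48;2;14;29;11m🬂[38;2;15;32;12m[48;2;14;29;11m🬂[38;2;15;32;12m[48;2;14;29;11m🬂[38;2;15;32;12m[48;2;14;29;11m🬂[38;2;15;32;12m[48;2;14;29;11m🬂[0m
[38;2;13;27;10m[48;2;12;25;10m🬎[38;2;13;27;10m[48;2;12;25;10m🬎[38;2;13;27;10m[48;2;12;25;10m🬎[38;2;12;27;10m[48;2;190;70;47m🬝[38;2;13;28;10m[48;2;181;67;45m🬂[38;2;13;28;10m[48;2;155;58;38m🬂[38;2;117;43;28m[48;2;13;27;10m🬱[38;2;13;27;10m[48;2;12;25;10m🬎[38;2;13;27;10m[48;2;12;25;10m🬎[38;2;13;27;10m[48;2;12;25;10m🬎[0m
[38;2;12;24;9m[48;2;11;22;9m🬂[38;2;12;24;9m[48;2;11;22;9m🬂[38;2;12;24;9m[48;2;11;22;9m🬂[38;2;174;64;43m[48;2;153;57;38m🬎[38;2;191;85;64m[48;2;148;55;36m🬂[38;2;142;52;35m[48;2;119;44;29m🬆[38;2;106;39;26m[48;2;81;30;20m🬆[38;2;44;16;10m[48;2;11;23;9m▌[38;2;12;24;9m[48;2;11;22;9m🬂[38;2;12;24;9m[48;2;11;22;9m🬂[0m
[38;2;10;21;8m[48;2;9;18;8m🬂[38;2;10;21;8m[48;2;9;18;8m🬂[38;2;10;21;8m[48;2;9;18;8m🬂[38;2;123;45;30m[48;2;9;18;8m🬊[38;2;118;43;29m[48;2;79;29;19m🬆[38;2;95;35;23m[48;2;54;20;13m🬆[38;2;56;20;13m[48;2;27;14;8m🬆[38;2;36;13;9m[48;2;9;19;8m🬀[38;2;10;21;8m[48;2;9;18;8m🬂[38;2;10;21;8m[48;2;9;18;8m🬂[0m
[38;2;9;17;7m[48;2;8;15;7m🬂[38;2;9;17;7m[48;2;8;15;7m🬂[38;2;9;17;7m[48;2;8;15;7m🬂[38;2;9;17;7m[48;2;8;15;7m🬂[38;2;9;17;7m[48;2;8;15;7m🬂[38;2;9;17;7m[48;2;8;15;7m🬂[38;2;9;17;7m[48;2;8;15;7m🬂[38;2;9;17;7m[48;2;8;15;7m🬂[38;2;9;17;7m[48;2;8;15;7m🬂[38;2;9;17;7m[48;2;8;15;7m🬂[0m
</frame>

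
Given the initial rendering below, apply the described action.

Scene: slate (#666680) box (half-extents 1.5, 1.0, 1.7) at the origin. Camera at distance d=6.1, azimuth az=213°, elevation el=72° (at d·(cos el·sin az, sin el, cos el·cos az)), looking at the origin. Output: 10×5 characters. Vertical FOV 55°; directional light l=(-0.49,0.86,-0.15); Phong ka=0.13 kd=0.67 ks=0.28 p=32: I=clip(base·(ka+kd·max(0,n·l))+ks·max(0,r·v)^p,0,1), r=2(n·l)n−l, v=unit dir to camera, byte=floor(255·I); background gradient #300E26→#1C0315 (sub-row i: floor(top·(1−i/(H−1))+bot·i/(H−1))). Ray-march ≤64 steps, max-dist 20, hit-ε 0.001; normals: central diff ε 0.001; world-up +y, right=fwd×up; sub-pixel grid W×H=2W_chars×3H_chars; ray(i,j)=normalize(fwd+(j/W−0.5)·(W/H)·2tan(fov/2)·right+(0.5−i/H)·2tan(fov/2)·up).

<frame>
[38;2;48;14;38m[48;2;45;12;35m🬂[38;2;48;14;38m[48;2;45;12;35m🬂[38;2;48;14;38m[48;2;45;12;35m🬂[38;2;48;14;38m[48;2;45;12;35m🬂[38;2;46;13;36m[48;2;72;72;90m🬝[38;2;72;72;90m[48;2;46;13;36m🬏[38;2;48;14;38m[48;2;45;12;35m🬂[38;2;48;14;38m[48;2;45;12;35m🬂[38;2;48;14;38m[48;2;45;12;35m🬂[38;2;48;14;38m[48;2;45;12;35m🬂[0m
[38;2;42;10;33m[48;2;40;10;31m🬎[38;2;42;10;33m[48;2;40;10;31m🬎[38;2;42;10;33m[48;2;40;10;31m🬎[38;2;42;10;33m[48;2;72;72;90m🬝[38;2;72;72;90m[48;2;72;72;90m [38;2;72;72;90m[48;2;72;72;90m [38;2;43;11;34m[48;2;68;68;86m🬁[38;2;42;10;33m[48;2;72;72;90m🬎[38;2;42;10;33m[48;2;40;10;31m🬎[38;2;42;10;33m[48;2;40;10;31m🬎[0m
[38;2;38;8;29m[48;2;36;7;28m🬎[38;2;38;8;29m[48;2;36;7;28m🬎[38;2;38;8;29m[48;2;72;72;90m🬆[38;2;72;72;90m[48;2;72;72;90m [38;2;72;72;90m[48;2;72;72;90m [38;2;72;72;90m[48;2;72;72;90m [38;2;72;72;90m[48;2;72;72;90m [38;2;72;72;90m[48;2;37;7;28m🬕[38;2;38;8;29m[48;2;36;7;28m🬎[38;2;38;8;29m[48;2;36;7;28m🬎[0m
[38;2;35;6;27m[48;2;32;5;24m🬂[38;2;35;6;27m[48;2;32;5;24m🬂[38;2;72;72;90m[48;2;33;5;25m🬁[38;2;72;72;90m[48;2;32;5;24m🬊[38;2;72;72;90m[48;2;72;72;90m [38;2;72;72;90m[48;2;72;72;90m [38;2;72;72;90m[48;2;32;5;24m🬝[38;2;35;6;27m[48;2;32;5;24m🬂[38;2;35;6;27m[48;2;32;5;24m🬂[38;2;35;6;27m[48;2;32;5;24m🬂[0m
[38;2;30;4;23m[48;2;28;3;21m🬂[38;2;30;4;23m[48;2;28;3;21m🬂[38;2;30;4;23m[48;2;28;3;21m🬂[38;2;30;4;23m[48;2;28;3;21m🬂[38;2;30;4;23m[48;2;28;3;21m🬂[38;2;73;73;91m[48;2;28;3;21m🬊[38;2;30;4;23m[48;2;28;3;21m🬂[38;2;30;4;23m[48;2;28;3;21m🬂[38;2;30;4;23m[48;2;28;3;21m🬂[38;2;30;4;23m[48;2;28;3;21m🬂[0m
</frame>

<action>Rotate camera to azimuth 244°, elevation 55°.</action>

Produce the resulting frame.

<frame>
[38;2;48;14;38m[48;2;45;12;35m🬂[38;2;48;14;38m[48;2;45;12;35m🬂[38;2;48;14;38m[48;2;45;12;35m🬂[38;2;48;14;38m[48;2;45;12;35m🬂[38;2;48;14;38m[48;2;45;12;35m🬂[38;2;48;14;38m[48;2;45;12;35m🬂[38;2;48;14;38m[48;2;45;12;35m🬂[38;2;48;14;38m[48;2;45;12;35m🬂[38;2;48;14;38m[48;2;45;12;35m🬂[38;2;48;14;38m[48;2;45;12;35m🬂[0m
[38;2;42;10;33m[48;2;40;10;31m🬎[38;2;42;10;33m[48;2;40;10;31m🬎[38;2;42;10;33m[48;2;72;72;90m🬝[38;2;42;10;33m[48;2;72;72;90m🬆[38;2;43;11;34m[48;2;72;72;90m🬂[38;2;43;11;34m[48;2;72;72;90m🬀[38;2;72;72;90m[48;2;43;11;34m🬺[38;2;72;72;90m[48;2;42;10;33m🬏[38;2;42;10;33m[48;2;40;10;31m🬎[38;2;42;10;33m[48;2;40;10;31m🬎[0m
[38;2;38;8;29m[48;2;36;7;28m🬎[38;2;38;8;29m[48;2;36;7;28m🬎[38;2;72;72;90m[48;2;37;7;28m🬁[38;2;72;72;90m[48;2;72;72;90m [38;2;72;72;90m[48;2;72;72;90m [38;2;72;72;90m[48;2;72;72;90m [38;2;72;72;90m[48;2;72;72;90m [38;2;72;72;90m[48;2;46;46;58m🬝[38;2;72;72;90m[48;2;37;8;29m🬃[38;2;38;8;29m[48;2;36;7;28m🬎[0m
[38;2;35;6;27m[48;2;32;5;24m🬂[38;2;35;6;27m[48;2;32;5;24m🬂[38;2;35;6;27m[48;2;32;5;24m🬂[38;2;72;72;90m[48;2;32;5;24m🬨[38;2;72;72;90m[48;2;46;46;58m🬝[38;2;72;72;90m[48;2;46;46;58m🬆[38;2;51;51;64m[48;2;32;5;24m🬝[38;2;46;46;58m[48;2;32;5;24m🬆[38;2;35;6;27m[48;2;32;5;24m🬂[38;2;35;6;27m[48;2;32;5;24m🬂[0m
[38;2;30;4;23m[48;2;28;3;21m🬂[38;2;30;4;23m[48;2;28;3;21m🬂[38;2;30;4;23m[48;2;28;3;21m🬂[38;2;30;4;23m[48;2;28;3;21m🬂[38;2;46;46;58m[48;2;28;3;21m🬆[38;2;46;46;58m[48;2;28;3;21m🬀[38;2;30;4;23m[48;2;28;3;21m🬂[38;2;30;4;23m[48;2;28;3;21m🬂[38;2;30;4;23m[48;2;28;3;21m🬂[38;2;30;4;23m[48;2;28;3;21m🬂[0m
</frame>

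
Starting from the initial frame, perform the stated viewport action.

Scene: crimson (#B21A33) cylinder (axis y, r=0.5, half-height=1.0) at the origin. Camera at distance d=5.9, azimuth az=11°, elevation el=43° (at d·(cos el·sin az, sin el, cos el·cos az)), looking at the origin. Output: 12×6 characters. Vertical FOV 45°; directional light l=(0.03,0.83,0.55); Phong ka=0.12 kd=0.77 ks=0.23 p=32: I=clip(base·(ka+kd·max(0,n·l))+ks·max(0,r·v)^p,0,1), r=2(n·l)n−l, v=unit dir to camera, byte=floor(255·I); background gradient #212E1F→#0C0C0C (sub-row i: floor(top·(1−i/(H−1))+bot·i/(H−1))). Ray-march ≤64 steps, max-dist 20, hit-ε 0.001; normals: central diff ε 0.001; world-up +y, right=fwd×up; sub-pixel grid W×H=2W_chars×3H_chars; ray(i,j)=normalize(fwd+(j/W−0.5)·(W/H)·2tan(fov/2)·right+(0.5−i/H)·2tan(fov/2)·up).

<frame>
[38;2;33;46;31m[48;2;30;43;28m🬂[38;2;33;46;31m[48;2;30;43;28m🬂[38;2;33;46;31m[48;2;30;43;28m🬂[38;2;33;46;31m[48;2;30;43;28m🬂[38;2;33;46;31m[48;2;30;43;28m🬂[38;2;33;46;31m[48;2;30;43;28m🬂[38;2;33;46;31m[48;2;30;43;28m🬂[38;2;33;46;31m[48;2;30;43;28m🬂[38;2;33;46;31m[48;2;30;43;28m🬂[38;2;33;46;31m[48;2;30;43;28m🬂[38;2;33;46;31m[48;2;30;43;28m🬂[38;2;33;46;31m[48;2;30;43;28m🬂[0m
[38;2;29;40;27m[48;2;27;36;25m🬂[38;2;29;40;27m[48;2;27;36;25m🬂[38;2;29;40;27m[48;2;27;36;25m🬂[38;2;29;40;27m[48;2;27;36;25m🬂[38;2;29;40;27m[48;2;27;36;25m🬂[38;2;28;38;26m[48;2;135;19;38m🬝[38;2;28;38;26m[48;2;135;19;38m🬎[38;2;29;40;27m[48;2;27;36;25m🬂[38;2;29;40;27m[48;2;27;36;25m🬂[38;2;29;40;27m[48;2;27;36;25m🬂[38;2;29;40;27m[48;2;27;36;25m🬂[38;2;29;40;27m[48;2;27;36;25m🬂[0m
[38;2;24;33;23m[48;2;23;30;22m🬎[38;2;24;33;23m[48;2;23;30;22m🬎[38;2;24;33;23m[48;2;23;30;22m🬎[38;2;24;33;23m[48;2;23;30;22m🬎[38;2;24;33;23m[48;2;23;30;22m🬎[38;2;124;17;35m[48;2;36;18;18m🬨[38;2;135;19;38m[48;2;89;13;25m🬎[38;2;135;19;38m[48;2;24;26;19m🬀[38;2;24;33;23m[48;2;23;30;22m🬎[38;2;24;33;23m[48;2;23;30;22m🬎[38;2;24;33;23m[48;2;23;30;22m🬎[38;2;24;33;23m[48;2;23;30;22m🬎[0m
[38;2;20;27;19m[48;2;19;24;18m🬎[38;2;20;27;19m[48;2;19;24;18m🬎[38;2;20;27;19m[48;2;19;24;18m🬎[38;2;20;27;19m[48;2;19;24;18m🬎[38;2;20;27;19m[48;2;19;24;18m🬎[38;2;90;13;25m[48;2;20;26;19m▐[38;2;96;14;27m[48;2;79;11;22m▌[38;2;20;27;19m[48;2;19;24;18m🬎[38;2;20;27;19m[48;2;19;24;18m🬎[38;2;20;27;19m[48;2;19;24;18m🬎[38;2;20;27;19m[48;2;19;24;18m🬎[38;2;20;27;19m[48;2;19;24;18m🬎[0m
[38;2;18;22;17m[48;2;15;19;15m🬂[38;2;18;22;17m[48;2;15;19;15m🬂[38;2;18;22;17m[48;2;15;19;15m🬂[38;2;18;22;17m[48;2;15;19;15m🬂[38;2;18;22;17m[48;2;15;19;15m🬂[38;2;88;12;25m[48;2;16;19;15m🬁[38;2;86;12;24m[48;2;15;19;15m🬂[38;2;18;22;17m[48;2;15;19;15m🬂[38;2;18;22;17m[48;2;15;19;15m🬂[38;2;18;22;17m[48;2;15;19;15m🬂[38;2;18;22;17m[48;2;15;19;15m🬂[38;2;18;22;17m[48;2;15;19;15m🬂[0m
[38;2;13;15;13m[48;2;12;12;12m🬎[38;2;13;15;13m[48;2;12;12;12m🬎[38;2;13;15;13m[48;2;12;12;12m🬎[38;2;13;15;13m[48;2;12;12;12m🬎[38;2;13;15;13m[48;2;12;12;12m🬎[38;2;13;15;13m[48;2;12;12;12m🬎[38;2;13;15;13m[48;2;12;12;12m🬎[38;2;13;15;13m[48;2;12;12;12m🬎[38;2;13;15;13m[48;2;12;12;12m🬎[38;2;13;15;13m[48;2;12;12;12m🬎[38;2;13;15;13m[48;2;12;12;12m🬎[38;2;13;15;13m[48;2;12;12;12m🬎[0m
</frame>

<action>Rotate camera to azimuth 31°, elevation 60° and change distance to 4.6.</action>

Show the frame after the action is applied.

<frame>
[38;2;33;46;31m[48;2;30;43;28m🬂[38;2;33;46;31m[48;2;30;43;28m🬂[38;2;33;46;31m[48;2;30;43;28m🬂[38;2;33;46;31m[48;2;30;43;28m🬂[38;2;33;46;31m[48;2;30;43;28m🬂[38;2;33;46;31m[48;2;30;43;28m🬂[38;2;33;46;31m[48;2;30;43;28m🬂[38;2;33;46;31m[48;2;30;43;28m🬂[38;2;33;46;31m[48;2;30;43;28m🬂[38;2;33;46;31m[48;2;30;43;28m🬂[38;2;33;46;31m[48;2;30;43;28m🬂[38;2;33;46;31m[48;2;30;43;28m🬂[0m
[38;2;29;40;27m[48;2;27;36;25m🬂[38;2;29;40;27m[48;2;27;36;25m🬂[38;2;29;40;27m[48;2;27;36;25m🬂[38;2;29;40;27m[48;2;27;36;25m🬂[38;2;29;40;27m[48;2;27;36;25m🬂[38;2;28;38;26m[48;2;135;19;38m🬎[38;2;135;19;38m[48;2;28;39;26m🬱[38;2;135;19;38m[48;2;28;38;26m🬏[38;2;29;40;27m[48;2;27;36;25m🬂[38;2;29;40;27m[48;2;27;36;25m🬂[38;2;29;40;27m[48;2;27;36;25m🬂[38;2;29;40;27m[48;2;27;36;25m🬂[0m
[38;2;24;33;23m[48;2;23;30;22m🬎[38;2;24;33;23m[48;2;23;30;22m🬎[38;2;24;33;23m[48;2;23;30;22m🬎[38;2;24;33;23m[48;2;23;30;22m🬎[38;2;24;33;23m[48;2;23;30;22m🬎[38;2;135;19;38m[48;2;94;13;27m🬬[38;2;135;19;38m[48;2;135;19;38m [38;2;135;19;38m[48;2;30;25;20m🬄[38;2;24;33;23m[48;2;23;30;22m🬎[38;2;24;33;23m[48;2;23;30;22m🬎[38;2;24;33;23m[48;2;23;30;22m🬎[38;2;24;33;23m[48;2;23;30;22m🬎[0m
[38;2;20;27;19m[48;2;19;24;18m🬎[38;2;20;27;19m[48;2;19;24;18m🬎[38;2;20;27;19m[48;2;19;24;18m🬎[38;2;20;27;19m[48;2;19;24;18m🬎[38;2;20;27;19m[48;2;19;24;18m🬎[38;2;94;13;26m[48;2;80;11;22m🬬[38;2;88;12;25m[48;2;70;9;19m▌[38;2;32;4;9m[48;2;20;26;19m▌[38;2;20;27;19m[48;2;19;24;18m🬎[38;2;20;27;19m[48;2;19;24;18m🬎[38;2;20;27;19m[48;2;19;24;18m🬎[38;2;20;27;19m[48;2;19;24;18m🬎[0m
[38;2;18;22;17m[48;2;15;19;15m🬂[38;2;18;22;17m[48;2;15;19;15m🬂[38;2;18;22;17m[48;2;15;19;15m🬂[38;2;18;22;17m[48;2;15;19;15m🬂[38;2;18;22;17m[48;2;15;19;15m🬂[38;2;96;14;27m[48;2;16;19;15m🬁[38;2;76;10;21m[48;2;15;19;15m🬂[38;2;18;22;17m[48;2;15;19;15m🬂[38;2;18;22;17m[48;2;15;19;15m🬂[38;2;18;22;17m[48;2;15;19;15m🬂[38;2;18;22;17m[48;2;15;19;15m🬂[38;2;18;22;17m[48;2;15;19;15m🬂[0m
[38;2;13;15;13m[48;2;12;12;12m🬎[38;2;13;15;13m[48;2;12;12;12m🬎[38;2;13;15;13m[48;2;12;12;12m🬎[38;2;13;15;13m[48;2;12;12;12m🬎[38;2;13;15;13m[48;2;12;12;12m🬎[38;2;13;15;13m[48;2;12;12;12m🬎[38;2;13;15;13m[48;2;12;12;12m🬎[38;2;13;15;13m[48;2;12;12;12m🬎[38;2;13;15;13m[48;2;12;12;12m🬎[38;2;13;15;13m[48;2;12;12;12m🬎[38;2;13;15;13m[48;2;12;12;12m🬎[38;2;13;15;13m[48;2;12;12;12m🬎[0m
</frame>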